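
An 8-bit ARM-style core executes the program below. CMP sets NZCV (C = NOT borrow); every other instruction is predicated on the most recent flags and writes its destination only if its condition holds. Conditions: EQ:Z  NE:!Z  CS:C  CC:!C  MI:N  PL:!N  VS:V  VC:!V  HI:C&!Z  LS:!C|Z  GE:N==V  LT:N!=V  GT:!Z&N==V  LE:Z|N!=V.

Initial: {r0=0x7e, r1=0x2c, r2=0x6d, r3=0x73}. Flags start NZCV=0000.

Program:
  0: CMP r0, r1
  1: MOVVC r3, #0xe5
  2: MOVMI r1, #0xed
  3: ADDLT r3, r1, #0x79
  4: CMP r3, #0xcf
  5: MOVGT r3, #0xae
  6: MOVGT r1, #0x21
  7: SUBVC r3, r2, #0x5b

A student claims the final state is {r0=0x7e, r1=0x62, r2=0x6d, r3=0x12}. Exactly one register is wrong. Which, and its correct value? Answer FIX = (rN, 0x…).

0: ✓ CMP  NZCV=0010
1: ✓ MOVVC  r3←0xe5
2: · MOVMI
3: · ADDLT
4: ✓ CMP  NZCV=0010
5: ✓ MOVGT  r3←0xae
6: ✓ MOVGT  r1←0x21
7: ✓ SUBVC  r3←0x12

FIX = (r1, 0x21)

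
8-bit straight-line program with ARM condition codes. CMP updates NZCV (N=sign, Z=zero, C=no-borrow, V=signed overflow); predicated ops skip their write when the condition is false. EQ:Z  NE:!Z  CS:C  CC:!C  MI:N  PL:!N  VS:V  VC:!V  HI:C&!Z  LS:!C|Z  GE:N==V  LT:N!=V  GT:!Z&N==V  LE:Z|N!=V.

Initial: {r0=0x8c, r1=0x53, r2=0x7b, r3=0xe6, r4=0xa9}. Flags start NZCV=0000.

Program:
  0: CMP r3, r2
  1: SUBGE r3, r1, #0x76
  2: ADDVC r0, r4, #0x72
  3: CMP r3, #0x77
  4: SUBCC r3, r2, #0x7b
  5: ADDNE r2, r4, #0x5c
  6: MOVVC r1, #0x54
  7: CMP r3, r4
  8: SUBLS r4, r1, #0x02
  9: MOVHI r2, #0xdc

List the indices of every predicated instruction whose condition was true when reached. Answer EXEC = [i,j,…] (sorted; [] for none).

EXEC = [5,9]

0: ✓ CMP  NZCV=0011
1: · SUBGE
2: · ADDVC
3: ✓ CMP  NZCV=0011
4: · SUBCC
5: ✓ ADDNE  r2←0x05
6: · MOVVC
7: ✓ CMP  NZCV=0010
8: · SUBLS
9: ✓ MOVHI  r2←0xdc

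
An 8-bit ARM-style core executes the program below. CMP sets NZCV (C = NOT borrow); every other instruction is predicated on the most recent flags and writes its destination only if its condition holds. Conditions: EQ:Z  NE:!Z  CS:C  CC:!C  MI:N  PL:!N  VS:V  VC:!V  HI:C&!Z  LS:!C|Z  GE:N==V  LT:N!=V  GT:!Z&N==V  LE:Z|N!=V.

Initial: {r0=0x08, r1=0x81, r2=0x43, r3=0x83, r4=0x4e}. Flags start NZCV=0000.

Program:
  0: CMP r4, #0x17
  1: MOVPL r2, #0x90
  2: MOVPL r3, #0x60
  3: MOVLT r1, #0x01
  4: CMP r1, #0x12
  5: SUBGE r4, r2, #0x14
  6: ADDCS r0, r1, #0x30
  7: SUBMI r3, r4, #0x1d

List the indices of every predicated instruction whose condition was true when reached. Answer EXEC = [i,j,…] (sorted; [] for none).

EXEC = [1,2,6]

[0] flags=0010 → (cmp)
[1] flags=0010 PL?T → r2=0x90
[2] flags=0010 PL?T → r3=0x60
[3] flags=0010 LT?F → skip
[4] flags=0011 → (cmp)
[5] flags=0011 GE?F → skip
[6] flags=0011 CS?T → r0=0xb1
[7] flags=0011 MI?F → skip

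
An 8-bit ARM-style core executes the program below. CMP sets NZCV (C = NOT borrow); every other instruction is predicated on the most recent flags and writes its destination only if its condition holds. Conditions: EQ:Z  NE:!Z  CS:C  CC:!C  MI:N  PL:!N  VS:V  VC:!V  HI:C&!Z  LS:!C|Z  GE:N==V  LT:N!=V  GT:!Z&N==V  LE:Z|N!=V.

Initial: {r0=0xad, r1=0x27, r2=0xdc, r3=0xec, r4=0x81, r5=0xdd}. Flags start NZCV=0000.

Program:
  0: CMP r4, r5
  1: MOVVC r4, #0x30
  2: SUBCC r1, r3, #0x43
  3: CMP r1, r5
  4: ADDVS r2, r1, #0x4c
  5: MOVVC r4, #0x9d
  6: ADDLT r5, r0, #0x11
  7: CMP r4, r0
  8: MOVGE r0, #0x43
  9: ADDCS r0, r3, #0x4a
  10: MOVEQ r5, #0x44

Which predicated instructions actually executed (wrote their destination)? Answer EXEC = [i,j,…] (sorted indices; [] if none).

0: ✓ CMP  NZCV=1000
1: ✓ MOVVC  r4←0x30
2: ✓ SUBCC  r1←0xa9
3: ✓ CMP  NZCV=1000
4: · ADDVS
5: ✓ MOVVC  r4←0x9d
6: ✓ ADDLT  r5←0xbe
7: ✓ CMP  NZCV=1000
8: · MOVGE
9: · ADDCS
10: · MOVEQ

EXEC = [1,2,5,6]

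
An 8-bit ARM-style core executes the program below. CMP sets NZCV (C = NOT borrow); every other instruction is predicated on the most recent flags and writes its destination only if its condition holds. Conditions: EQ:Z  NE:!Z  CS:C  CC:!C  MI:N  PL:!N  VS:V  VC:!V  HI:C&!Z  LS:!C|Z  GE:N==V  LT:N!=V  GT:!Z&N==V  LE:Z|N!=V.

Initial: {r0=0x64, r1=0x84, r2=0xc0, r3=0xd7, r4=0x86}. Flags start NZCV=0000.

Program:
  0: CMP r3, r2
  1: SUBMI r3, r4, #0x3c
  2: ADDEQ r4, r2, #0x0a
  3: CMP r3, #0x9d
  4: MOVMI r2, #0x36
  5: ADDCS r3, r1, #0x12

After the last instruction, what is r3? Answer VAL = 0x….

VAL = 0x96

0: ✓ CMP  NZCV=0010
1: · SUBMI
2: · ADDEQ
3: ✓ CMP  NZCV=0010
4: · MOVMI
5: ✓ ADDCS  r3←0x96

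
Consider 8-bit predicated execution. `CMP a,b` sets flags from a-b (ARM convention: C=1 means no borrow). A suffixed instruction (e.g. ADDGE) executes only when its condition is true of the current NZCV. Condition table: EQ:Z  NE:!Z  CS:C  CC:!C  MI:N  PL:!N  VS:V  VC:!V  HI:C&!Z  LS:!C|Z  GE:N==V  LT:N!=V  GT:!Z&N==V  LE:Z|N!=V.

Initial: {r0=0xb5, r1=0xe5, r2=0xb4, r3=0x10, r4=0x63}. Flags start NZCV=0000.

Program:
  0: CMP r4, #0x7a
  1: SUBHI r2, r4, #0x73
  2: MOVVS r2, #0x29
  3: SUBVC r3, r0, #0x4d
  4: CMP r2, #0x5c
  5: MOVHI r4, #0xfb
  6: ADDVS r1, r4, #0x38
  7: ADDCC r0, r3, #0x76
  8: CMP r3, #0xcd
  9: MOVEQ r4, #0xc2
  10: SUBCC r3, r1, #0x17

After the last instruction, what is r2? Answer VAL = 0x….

VAL = 0xb4

0: ✓ CMP  NZCV=1000
1: · SUBHI
2: · MOVVS
3: ✓ SUBVC  r3←0x68
4: ✓ CMP  NZCV=0011
5: ✓ MOVHI  r4←0xfb
6: ✓ ADDVS  r1←0x33
7: · ADDCC
8: ✓ CMP  NZCV=1001
9: · MOVEQ
10: ✓ SUBCC  r3←0x1c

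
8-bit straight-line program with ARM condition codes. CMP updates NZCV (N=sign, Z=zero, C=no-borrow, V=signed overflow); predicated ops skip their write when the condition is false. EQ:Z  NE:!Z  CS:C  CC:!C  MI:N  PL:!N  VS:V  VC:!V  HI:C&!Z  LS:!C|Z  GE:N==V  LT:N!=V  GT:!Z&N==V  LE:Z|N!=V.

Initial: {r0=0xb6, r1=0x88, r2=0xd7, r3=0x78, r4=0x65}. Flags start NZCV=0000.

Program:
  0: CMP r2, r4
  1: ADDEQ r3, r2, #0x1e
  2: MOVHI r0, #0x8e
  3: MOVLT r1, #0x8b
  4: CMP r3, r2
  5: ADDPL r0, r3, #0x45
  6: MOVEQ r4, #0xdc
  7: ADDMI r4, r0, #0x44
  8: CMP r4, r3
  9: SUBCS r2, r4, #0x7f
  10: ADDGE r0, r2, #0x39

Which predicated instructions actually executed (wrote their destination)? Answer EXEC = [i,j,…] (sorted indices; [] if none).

[0] flags=0011 → (cmp)
[1] flags=0011 EQ?F → skip
[2] flags=0011 HI?T → r0=0x8e
[3] flags=0011 LT?T → r1=0x8b
[4] flags=1001 → (cmp)
[5] flags=1001 PL?F → skip
[6] flags=1001 EQ?F → skip
[7] flags=1001 MI?T → r4=0xd2
[8] flags=0011 → (cmp)
[9] flags=0011 CS?T → r2=0x53
[10] flags=0011 GE?F → skip

EXEC = [2,3,7,9]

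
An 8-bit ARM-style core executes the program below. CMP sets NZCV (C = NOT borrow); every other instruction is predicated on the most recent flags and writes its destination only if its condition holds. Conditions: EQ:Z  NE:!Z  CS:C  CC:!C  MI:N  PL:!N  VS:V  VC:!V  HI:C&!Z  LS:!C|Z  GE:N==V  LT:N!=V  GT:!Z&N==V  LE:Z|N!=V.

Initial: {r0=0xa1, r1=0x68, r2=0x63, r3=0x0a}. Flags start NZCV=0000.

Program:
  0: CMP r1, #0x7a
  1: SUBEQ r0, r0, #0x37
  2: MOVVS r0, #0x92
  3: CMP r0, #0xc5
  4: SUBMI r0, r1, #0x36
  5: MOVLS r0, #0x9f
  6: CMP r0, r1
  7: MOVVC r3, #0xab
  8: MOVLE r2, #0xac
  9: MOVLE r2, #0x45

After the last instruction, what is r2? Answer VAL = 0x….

0: ✓ CMP  NZCV=1000
1: · SUBEQ
2: · MOVVS
3: ✓ CMP  NZCV=1000
4: ✓ SUBMI  r0←0x32
5: ✓ MOVLS  r0←0x9f
6: ✓ CMP  NZCV=0011
7: · MOVVC
8: ✓ MOVLE  r2←0xac
9: ✓ MOVLE  r2←0x45

VAL = 0x45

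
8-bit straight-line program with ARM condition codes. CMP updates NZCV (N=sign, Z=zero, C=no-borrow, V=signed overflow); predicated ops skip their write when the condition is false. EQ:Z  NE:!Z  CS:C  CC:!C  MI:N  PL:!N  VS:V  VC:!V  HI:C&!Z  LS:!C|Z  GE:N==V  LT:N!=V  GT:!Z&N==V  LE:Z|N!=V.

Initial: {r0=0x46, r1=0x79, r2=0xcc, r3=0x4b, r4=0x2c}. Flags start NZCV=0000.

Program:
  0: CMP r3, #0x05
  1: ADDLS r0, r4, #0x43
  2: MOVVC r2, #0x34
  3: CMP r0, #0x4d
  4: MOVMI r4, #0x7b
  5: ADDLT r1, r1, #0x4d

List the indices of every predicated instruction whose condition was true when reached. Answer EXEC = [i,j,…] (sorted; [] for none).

[0] flags=0010 → (cmp)
[1] flags=0010 LS?F → skip
[2] flags=0010 VC?T → r2=0x34
[3] flags=1000 → (cmp)
[4] flags=1000 MI?T → r4=0x7b
[5] flags=1000 LT?T → r1=0xc6

EXEC = [2,4,5]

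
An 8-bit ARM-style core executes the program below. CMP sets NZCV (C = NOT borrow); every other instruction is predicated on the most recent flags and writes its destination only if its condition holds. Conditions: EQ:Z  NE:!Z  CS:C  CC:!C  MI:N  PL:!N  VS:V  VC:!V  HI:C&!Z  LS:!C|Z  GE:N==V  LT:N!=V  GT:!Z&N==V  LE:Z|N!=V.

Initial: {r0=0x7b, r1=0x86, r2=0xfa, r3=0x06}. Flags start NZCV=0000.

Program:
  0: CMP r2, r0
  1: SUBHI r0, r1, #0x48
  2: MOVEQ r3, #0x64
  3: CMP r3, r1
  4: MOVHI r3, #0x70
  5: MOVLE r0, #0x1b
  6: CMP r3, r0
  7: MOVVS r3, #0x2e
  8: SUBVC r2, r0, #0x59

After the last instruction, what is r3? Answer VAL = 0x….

VAL = 0x06

[0] flags=0011 → (cmp)
[1] flags=0011 HI?T → r0=0x3e
[2] flags=0011 EQ?F → skip
[3] flags=1001 → (cmp)
[4] flags=1001 HI?F → skip
[5] flags=1001 LE?F → skip
[6] flags=1000 → (cmp)
[7] flags=1000 VS?F → skip
[8] flags=1000 VC?T → r2=0xe5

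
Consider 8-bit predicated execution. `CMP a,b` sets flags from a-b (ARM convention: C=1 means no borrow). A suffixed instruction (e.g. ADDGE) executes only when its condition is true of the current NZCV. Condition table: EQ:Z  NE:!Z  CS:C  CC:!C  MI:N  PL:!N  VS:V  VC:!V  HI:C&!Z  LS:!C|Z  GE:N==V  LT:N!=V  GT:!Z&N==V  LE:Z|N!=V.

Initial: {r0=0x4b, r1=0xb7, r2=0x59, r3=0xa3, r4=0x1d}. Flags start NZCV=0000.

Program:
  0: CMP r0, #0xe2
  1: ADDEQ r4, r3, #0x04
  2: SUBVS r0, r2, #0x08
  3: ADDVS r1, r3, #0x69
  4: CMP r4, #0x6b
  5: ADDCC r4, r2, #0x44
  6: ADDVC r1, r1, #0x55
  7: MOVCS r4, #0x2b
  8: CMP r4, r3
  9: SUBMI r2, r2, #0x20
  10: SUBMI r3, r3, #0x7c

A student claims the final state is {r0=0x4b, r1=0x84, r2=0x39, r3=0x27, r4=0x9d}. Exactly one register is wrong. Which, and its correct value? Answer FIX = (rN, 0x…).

FIX = (r1, 0x0c)

[0] flags=0000 → (cmp)
[1] flags=0000 EQ?F → skip
[2] flags=0000 VS?F → skip
[3] flags=0000 VS?F → skip
[4] flags=1000 → (cmp)
[5] flags=1000 CC?T → r4=0x9d
[6] flags=1000 VC?T → r1=0x0c
[7] flags=1000 CS?F → skip
[8] flags=1000 → (cmp)
[9] flags=1000 MI?T → r2=0x39
[10] flags=1000 MI?T → r3=0x27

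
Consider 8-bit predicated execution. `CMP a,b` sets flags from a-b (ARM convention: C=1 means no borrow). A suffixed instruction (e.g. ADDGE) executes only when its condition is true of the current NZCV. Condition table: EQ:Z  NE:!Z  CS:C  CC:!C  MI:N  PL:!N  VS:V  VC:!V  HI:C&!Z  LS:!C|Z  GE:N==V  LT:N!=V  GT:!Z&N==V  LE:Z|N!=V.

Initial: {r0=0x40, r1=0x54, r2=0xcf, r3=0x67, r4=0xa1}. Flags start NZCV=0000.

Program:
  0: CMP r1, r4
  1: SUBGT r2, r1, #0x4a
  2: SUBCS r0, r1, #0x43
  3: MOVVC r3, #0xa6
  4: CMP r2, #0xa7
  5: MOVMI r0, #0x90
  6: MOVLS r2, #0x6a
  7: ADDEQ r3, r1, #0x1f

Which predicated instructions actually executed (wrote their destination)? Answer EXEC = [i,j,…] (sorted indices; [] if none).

[0] flags=1001 → (cmp)
[1] flags=1001 GT?T → r2=0x0a
[2] flags=1001 CS?F → skip
[3] flags=1001 VC?F → skip
[4] flags=0000 → (cmp)
[5] flags=0000 MI?F → skip
[6] flags=0000 LS?T → r2=0x6a
[7] flags=0000 EQ?F → skip

EXEC = [1,6]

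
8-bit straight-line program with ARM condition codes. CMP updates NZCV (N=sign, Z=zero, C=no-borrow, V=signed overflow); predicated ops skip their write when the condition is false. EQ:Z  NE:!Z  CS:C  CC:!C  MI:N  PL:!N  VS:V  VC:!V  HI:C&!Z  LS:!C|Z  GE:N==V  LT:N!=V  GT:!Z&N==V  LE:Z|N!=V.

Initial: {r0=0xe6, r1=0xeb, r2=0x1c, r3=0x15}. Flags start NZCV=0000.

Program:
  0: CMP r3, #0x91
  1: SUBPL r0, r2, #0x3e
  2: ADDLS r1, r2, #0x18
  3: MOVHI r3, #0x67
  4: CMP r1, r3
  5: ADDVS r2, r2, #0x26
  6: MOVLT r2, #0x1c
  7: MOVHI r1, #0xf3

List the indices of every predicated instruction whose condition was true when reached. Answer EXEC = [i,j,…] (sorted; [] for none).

EXEC = [2,7]

[0] flags=1001 → (cmp)
[1] flags=1001 PL?F → skip
[2] flags=1001 LS?T → r1=0x34
[3] flags=1001 HI?F → skip
[4] flags=0010 → (cmp)
[5] flags=0010 VS?F → skip
[6] flags=0010 LT?F → skip
[7] flags=0010 HI?T → r1=0xf3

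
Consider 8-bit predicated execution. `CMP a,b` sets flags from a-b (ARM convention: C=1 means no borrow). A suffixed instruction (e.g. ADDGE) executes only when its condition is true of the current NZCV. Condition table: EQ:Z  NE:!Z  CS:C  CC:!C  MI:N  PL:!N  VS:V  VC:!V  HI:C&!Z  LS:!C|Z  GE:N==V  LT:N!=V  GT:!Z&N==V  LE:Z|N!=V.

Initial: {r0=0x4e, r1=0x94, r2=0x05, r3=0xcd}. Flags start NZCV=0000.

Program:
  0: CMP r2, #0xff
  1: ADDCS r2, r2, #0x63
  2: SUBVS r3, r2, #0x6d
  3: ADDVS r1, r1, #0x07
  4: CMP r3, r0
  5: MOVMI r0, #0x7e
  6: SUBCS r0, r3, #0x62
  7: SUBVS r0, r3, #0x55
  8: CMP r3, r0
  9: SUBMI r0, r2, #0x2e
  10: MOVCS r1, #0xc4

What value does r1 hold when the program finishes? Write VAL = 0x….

0: ✓ CMP  NZCV=0000
1: · ADDCS
2: · SUBVS
3: · ADDVS
4: ✓ CMP  NZCV=0011
5: · MOVMI
6: ✓ SUBCS  r0←0x6b
7: ✓ SUBVS  r0←0x78
8: ✓ CMP  NZCV=0011
9: · SUBMI
10: ✓ MOVCS  r1←0xc4

VAL = 0xc4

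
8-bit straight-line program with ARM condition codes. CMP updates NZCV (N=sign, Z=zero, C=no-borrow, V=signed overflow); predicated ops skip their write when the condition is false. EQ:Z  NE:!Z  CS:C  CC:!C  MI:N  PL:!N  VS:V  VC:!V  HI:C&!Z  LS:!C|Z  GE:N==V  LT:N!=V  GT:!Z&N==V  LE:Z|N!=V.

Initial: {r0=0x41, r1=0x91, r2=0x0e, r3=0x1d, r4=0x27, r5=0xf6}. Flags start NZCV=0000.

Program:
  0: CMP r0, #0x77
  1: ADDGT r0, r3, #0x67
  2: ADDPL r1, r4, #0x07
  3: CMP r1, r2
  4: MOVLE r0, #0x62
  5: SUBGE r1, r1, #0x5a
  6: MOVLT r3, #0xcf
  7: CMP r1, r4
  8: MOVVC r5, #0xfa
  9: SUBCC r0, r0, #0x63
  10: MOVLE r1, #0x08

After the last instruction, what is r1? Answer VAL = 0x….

VAL = 0x08

[0] flags=1000 → (cmp)
[1] flags=1000 GT?F → skip
[2] flags=1000 PL?F → skip
[3] flags=1010 → (cmp)
[4] flags=1010 LE?T → r0=0x62
[5] flags=1010 GE?F → skip
[6] flags=1010 LT?T → r3=0xcf
[7] flags=0011 → (cmp)
[8] flags=0011 VC?F → skip
[9] flags=0011 CC?F → skip
[10] flags=0011 LE?T → r1=0x08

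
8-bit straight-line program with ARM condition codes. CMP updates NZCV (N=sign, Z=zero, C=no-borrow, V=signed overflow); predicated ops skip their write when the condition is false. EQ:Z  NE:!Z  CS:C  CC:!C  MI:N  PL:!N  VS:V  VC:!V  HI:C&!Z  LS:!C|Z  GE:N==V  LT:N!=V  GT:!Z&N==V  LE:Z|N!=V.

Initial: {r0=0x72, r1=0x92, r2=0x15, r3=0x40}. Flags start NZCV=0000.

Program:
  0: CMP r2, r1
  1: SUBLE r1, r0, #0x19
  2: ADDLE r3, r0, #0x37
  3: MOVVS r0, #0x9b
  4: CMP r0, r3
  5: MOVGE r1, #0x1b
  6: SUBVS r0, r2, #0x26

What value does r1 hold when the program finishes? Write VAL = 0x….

0: ✓ CMP  NZCV=1001
1: · SUBLE
2: · ADDLE
3: ✓ MOVVS  r0←0x9b
4: ✓ CMP  NZCV=0011
5: · MOVGE
6: ✓ SUBVS  r0←0xef

VAL = 0x92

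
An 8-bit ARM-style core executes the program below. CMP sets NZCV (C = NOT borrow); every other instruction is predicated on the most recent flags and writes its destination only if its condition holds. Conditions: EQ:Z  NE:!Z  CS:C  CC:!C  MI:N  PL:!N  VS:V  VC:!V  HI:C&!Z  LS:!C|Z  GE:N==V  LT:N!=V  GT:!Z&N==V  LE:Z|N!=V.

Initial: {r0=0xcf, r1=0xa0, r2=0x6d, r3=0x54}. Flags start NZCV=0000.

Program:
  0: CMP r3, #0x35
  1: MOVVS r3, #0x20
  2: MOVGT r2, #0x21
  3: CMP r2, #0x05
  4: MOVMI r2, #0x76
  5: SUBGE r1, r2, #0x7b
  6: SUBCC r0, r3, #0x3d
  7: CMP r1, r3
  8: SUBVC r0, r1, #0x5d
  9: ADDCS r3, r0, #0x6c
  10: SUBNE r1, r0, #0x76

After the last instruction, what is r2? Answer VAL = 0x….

VAL = 0x21

[0] flags=0010 → (cmp)
[1] flags=0010 VS?F → skip
[2] flags=0010 GT?T → r2=0x21
[3] flags=0010 → (cmp)
[4] flags=0010 MI?F → skip
[5] flags=0010 GE?T → r1=0xa6
[6] flags=0010 CC?F → skip
[7] flags=0011 → (cmp)
[8] flags=0011 VC?F → skip
[9] flags=0011 CS?T → r3=0x3b
[10] flags=0011 NE?T → r1=0x59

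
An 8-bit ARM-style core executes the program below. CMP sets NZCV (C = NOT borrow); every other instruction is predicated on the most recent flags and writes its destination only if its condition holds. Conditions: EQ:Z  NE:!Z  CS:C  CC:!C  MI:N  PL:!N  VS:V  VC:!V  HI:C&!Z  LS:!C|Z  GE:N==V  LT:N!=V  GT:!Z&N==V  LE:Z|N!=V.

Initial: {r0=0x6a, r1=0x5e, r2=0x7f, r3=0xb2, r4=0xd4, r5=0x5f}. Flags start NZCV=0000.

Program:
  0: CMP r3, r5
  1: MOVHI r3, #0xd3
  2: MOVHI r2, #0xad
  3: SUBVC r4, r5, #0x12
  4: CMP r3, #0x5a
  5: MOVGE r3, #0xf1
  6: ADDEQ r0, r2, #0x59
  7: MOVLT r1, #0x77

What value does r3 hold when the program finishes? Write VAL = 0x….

VAL = 0xd3

[0] flags=0011 → (cmp)
[1] flags=0011 HI?T → r3=0xd3
[2] flags=0011 HI?T → r2=0xad
[3] flags=0011 VC?F → skip
[4] flags=0011 → (cmp)
[5] flags=0011 GE?F → skip
[6] flags=0011 EQ?F → skip
[7] flags=0011 LT?T → r1=0x77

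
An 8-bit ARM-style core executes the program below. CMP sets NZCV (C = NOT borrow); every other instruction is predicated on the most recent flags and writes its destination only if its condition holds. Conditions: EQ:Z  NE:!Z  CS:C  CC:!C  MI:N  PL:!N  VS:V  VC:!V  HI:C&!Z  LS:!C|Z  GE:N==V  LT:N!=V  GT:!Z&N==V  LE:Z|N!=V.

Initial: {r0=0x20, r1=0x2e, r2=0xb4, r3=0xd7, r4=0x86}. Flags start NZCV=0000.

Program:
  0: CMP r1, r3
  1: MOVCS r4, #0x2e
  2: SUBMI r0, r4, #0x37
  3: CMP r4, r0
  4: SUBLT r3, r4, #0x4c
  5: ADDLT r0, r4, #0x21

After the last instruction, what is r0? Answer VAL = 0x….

VAL = 0xa7

0: ✓ CMP  NZCV=0000
1: · MOVCS
2: · SUBMI
3: ✓ CMP  NZCV=0011
4: ✓ SUBLT  r3←0x3a
5: ✓ ADDLT  r0←0xa7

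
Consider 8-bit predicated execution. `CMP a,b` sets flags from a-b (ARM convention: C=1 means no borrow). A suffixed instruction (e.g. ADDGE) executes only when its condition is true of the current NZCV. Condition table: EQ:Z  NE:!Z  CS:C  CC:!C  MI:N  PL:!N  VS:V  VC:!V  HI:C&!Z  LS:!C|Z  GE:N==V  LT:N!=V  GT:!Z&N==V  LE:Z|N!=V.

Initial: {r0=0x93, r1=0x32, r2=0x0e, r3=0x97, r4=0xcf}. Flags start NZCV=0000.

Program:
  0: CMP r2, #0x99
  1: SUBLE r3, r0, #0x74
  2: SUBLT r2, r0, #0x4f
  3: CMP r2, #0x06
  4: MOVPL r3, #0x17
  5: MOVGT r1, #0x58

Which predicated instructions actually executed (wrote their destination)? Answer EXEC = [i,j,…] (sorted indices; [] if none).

EXEC = [4,5]

[0] flags=0000 → (cmp)
[1] flags=0000 LE?F → skip
[2] flags=0000 LT?F → skip
[3] flags=0010 → (cmp)
[4] flags=0010 PL?T → r3=0x17
[5] flags=0010 GT?T → r1=0x58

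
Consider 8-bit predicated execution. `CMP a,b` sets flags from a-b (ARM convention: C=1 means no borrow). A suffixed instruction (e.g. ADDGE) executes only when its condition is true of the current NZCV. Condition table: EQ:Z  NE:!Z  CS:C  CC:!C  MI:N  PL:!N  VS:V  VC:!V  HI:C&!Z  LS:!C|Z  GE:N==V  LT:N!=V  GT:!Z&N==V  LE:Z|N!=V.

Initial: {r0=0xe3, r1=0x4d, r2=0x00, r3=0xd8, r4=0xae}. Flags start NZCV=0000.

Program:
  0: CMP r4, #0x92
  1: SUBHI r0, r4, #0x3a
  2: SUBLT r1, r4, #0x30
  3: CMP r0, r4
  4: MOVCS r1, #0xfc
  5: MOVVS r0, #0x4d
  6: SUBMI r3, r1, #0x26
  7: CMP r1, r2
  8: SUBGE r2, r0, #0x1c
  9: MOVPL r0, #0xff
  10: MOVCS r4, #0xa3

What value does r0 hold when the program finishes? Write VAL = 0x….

VAL = 0xff

0: ✓ CMP  NZCV=0010
1: ✓ SUBHI  r0←0x74
2: · SUBLT
3: ✓ CMP  NZCV=1001
4: · MOVCS
5: ✓ MOVVS  r0←0x4d
6: ✓ SUBMI  r3←0x27
7: ✓ CMP  NZCV=0010
8: ✓ SUBGE  r2←0x31
9: ✓ MOVPL  r0←0xff
10: ✓ MOVCS  r4←0xa3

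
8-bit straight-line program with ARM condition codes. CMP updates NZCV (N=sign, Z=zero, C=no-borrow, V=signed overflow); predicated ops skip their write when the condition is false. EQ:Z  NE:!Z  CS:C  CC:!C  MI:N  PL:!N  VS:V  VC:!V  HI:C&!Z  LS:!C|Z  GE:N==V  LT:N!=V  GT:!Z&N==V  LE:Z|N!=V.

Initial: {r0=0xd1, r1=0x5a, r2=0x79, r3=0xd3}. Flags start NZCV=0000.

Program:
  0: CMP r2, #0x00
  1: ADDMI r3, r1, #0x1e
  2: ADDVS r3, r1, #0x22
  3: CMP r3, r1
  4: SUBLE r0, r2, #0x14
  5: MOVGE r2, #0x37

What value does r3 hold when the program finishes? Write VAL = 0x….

[0] flags=0010 → (cmp)
[1] flags=0010 MI?F → skip
[2] flags=0010 VS?F → skip
[3] flags=0011 → (cmp)
[4] flags=0011 LE?T → r0=0x65
[5] flags=0011 GE?F → skip

VAL = 0xd3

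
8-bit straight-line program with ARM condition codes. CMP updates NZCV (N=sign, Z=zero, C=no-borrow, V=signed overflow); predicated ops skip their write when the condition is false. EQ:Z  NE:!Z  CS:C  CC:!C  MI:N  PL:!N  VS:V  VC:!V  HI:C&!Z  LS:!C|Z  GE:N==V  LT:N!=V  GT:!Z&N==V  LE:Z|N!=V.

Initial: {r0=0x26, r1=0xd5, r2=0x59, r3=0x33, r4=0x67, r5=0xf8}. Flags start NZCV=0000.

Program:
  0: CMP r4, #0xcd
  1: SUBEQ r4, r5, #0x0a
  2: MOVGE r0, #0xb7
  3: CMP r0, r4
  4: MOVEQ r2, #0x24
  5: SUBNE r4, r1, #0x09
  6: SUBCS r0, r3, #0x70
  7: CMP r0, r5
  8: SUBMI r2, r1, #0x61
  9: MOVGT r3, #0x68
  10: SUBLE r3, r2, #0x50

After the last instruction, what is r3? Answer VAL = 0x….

0: ✓ CMP  NZCV=1001
1: · SUBEQ
2: ✓ MOVGE  r0←0xb7
3: ✓ CMP  NZCV=0011
4: · MOVEQ
5: ✓ SUBNE  r4←0xcc
6: ✓ SUBCS  r0←0xc3
7: ✓ CMP  NZCV=1000
8: ✓ SUBMI  r2←0x74
9: · MOVGT
10: ✓ SUBLE  r3←0x24

VAL = 0x24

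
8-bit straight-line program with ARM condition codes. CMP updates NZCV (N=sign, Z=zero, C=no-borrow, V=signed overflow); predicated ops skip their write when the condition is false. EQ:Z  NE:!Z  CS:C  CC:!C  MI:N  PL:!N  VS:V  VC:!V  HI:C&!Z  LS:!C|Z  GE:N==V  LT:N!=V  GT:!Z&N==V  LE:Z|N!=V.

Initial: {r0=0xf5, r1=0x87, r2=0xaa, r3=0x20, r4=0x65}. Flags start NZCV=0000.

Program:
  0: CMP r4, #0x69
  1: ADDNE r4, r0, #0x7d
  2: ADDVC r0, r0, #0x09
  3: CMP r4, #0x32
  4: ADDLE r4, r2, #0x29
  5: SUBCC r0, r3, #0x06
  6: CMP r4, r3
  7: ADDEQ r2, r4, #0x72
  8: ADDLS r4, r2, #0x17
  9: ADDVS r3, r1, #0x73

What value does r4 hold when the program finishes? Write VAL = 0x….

0: ✓ CMP  NZCV=1000
1: ✓ ADDNE  r4←0x72
2: ✓ ADDVC  r0←0xfe
3: ✓ CMP  NZCV=0010
4: · ADDLE
5: · SUBCC
6: ✓ CMP  NZCV=0010
7: · ADDEQ
8: · ADDLS
9: · ADDVS

VAL = 0x72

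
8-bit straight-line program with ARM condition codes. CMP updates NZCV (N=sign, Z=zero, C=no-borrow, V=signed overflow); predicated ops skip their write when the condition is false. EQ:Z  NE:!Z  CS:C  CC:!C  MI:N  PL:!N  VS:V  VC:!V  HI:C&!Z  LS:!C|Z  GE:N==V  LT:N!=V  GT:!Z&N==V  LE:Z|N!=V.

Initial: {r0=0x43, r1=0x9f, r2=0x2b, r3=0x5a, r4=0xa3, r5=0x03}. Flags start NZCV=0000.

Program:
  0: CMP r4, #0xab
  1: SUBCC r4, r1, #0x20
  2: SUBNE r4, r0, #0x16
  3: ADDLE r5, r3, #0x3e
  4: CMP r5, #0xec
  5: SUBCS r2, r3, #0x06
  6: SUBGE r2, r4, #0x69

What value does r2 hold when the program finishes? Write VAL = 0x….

[0] flags=1000 → (cmp)
[1] flags=1000 CC?T → r4=0x7f
[2] flags=1000 NE?T → r4=0x2d
[3] flags=1000 LE?T → r5=0x98
[4] flags=1000 → (cmp)
[5] flags=1000 CS?F → skip
[6] flags=1000 GE?F → skip

VAL = 0x2b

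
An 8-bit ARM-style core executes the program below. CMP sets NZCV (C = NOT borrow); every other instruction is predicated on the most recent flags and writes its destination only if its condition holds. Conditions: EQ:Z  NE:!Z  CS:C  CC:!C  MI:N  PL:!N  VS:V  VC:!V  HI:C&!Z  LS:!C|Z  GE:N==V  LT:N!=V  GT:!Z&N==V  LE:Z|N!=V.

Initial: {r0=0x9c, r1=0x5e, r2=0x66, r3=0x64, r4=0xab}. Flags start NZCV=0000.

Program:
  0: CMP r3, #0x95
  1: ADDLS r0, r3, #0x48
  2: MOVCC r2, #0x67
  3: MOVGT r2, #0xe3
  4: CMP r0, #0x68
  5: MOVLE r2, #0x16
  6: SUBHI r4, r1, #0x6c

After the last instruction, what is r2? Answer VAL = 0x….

0: ✓ CMP  NZCV=1001
1: ✓ ADDLS  r0←0xac
2: ✓ MOVCC  r2←0x67
3: ✓ MOVGT  r2←0xe3
4: ✓ CMP  NZCV=0011
5: ✓ MOVLE  r2←0x16
6: ✓ SUBHI  r4←0xf2

VAL = 0x16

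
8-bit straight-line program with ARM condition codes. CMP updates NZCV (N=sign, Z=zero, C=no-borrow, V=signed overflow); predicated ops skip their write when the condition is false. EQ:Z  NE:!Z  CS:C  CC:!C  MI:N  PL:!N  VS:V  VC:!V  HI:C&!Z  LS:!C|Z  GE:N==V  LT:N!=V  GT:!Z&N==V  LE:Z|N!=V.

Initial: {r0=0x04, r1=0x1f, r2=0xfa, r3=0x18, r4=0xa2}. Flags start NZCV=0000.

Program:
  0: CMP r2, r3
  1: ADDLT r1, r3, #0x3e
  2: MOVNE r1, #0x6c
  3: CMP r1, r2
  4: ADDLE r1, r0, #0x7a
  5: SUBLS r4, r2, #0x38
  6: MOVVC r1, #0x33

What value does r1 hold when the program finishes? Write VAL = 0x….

VAL = 0x33

0: ✓ CMP  NZCV=1010
1: ✓ ADDLT  r1←0x56
2: ✓ MOVNE  r1←0x6c
3: ✓ CMP  NZCV=0000
4: · ADDLE
5: ✓ SUBLS  r4←0xc2
6: ✓ MOVVC  r1←0x33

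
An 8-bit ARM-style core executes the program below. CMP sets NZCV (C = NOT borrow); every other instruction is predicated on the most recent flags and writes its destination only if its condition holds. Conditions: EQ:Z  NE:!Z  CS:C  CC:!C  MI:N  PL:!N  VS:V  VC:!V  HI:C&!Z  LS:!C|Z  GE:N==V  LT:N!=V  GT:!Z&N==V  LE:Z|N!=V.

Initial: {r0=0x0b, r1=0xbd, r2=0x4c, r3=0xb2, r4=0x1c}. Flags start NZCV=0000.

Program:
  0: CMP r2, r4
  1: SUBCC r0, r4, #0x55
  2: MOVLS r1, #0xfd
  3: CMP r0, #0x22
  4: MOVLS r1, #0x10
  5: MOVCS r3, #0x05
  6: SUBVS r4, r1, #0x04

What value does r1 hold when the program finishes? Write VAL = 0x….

VAL = 0x10

0: ✓ CMP  NZCV=0010
1: · SUBCC
2: · MOVLS
3: ✓ CMP  NZCV=1000
4: ✓ MOVLS  r1←0x10
5: · MOVCS
6: · SUBVS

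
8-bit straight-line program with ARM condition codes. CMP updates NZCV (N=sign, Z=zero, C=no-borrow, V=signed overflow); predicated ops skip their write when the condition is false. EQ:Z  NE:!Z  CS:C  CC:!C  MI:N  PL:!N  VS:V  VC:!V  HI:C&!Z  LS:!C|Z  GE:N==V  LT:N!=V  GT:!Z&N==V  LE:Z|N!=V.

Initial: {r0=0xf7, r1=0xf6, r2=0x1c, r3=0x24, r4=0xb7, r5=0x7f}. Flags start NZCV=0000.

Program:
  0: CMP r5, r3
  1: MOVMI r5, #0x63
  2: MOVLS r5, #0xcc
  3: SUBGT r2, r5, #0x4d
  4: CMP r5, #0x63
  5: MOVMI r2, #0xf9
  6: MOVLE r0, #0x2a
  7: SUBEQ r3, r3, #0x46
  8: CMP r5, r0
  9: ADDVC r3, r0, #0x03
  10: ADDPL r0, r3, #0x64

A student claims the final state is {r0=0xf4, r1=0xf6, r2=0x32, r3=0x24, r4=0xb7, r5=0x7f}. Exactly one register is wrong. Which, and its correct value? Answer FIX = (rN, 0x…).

FIX = (r0, 0xf7)

[0] flags=0010 → (cmp)
[1] flags=0010 MI?F → skip
[2] flags=0010 LS?F → skip
[3] flags=0010 GT?T → r2=0x32
[4] flags=0010 → (cmp)
[5] flags=0010 MI?F → skip
[6] flags=0010 LE?F → skip
[7] flags=0010 EQ?F → skip
[8] flags=1001 → (cmp)
[9] flags=1001 VC?F → skip
[10] flags=1001 PL?F → skip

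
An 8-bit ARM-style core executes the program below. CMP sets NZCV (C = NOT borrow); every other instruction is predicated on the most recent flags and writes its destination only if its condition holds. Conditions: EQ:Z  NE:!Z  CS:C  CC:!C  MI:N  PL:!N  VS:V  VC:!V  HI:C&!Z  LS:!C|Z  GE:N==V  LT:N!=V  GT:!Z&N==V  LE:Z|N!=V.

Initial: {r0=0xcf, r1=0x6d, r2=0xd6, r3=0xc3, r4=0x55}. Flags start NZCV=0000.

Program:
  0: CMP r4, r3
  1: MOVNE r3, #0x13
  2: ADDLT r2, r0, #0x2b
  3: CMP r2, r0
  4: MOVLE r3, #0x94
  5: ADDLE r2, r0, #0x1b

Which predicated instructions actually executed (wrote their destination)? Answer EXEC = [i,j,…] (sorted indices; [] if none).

EXEC = [1]

[0] flags=1001 → (cmp)
[1] flags=1001 NE?T → r3=0x13
[2] flags=1001 LT?F → skip
[3] flags=0010 → (cmp)
[4] flags=0010 LE?F → skip
[5] flags=0010 LE?F → skip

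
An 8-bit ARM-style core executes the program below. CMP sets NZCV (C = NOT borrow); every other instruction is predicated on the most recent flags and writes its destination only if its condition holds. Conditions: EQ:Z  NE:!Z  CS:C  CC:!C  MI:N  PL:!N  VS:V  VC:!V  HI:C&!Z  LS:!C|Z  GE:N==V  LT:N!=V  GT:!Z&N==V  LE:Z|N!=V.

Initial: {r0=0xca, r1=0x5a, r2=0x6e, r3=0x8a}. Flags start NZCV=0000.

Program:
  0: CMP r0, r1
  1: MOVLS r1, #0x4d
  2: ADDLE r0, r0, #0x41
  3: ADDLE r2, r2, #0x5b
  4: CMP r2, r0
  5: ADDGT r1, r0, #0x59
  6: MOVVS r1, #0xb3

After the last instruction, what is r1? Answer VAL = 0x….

0: ✓ CMP  NZCV=0011
1: · MOVLS
2: ✓ ADDLE  r0←0x0b
3: ✓ ADDLE  r2←0xc9
4: ✓ CMP  NZCV=1010
5: · ADDGT
6: · MOVVS

VAL = 0x5a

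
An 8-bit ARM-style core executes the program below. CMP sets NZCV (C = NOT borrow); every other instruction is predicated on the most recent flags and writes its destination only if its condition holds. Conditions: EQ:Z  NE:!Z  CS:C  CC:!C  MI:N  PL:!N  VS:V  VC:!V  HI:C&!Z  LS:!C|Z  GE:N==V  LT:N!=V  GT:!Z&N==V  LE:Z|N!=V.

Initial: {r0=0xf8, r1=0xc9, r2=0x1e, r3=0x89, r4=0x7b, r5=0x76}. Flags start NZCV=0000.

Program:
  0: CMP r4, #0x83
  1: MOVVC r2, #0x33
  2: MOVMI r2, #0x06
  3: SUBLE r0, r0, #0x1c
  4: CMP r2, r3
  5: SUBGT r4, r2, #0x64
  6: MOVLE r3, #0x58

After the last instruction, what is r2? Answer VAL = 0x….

[0] flags=1001 → (cmp)
[1] flags=1001 VC?F → skip
[2] flags=1001 MI?T → r2=0x06
[3] flags=1001 LE?F → skip
[4] flags=0000 → (cmp)
[5] flags=0000 GT?T → r4=0xa2
[6] flags=0000 LE?F → skip

VAL = 0x06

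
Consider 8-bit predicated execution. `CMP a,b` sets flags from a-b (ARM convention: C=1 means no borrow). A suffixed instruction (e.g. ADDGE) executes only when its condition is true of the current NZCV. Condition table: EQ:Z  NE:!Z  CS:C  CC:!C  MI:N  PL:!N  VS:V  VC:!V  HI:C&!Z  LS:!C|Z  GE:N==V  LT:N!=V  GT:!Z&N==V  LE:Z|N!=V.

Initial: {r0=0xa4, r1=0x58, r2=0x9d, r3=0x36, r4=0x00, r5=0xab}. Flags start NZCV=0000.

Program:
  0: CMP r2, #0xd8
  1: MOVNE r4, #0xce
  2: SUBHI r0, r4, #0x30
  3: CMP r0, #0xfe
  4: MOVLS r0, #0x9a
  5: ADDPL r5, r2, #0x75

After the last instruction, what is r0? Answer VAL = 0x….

[0] flags=1000 → (cmp)
[1] flags=1000 NE?T → r4=0xce
[2] flags=1000 HI?F → skip
[3] flags=1000 → (cmp)
[4] flags=1000 LS?T → r0=0x9a
[5] flags=1000 PL?F → skip

VAL = 0x9a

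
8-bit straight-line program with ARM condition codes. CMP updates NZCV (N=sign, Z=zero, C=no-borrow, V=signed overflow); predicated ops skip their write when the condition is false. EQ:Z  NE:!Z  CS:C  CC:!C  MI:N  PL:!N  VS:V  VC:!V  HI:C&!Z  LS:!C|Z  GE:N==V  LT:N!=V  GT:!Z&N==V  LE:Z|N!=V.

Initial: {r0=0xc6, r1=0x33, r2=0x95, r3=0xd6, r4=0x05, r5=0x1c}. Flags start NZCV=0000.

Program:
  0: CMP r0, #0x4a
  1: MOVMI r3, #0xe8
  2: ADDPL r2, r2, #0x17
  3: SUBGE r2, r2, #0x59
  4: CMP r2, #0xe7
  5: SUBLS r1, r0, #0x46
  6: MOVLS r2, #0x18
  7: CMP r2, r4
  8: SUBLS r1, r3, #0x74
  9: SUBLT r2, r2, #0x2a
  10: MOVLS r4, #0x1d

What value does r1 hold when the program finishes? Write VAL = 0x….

[0] flags=0011 → (cmp)
[1] flags=0011 MI?F → skip
[2] flags=0011 PL?T → r2=0xac
[3] flags=0011 GE?F → skip
[4] flags=1000 → (cmp)
[5] flags=1000 LS?T → r1=0x80
[6] flags=1000 LS?T → r2=0x18
[7] flags=0010 → (cmp)
[8] flags=0010 LS?F → skip
[9] flags=0010 LT?F → skip
[10] flags=0010 LS?F → skip

VAL = 0x80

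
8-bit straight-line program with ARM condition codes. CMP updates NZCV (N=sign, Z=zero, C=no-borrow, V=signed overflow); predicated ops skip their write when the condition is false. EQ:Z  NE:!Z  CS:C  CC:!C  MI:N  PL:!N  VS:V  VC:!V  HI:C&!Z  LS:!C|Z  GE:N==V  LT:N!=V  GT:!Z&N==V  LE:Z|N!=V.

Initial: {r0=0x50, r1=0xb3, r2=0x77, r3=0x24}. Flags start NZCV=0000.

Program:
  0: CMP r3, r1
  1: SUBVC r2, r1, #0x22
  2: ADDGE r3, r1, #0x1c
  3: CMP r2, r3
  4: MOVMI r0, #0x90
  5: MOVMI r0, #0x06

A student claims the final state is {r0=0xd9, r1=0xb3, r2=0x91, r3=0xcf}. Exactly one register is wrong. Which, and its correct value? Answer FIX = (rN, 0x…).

0: ✓ CMP  NZCV=0000
1: ✓ SUBVC  r2←0x91
2: ✓ ADDGE  r3←0xcf
3: ✓ CMP  NZCV=1000
4: ✓ MOVMI  r0←0x90
5: ✓ MOVMI  r0←0x06

FIX = (r0, 0x06)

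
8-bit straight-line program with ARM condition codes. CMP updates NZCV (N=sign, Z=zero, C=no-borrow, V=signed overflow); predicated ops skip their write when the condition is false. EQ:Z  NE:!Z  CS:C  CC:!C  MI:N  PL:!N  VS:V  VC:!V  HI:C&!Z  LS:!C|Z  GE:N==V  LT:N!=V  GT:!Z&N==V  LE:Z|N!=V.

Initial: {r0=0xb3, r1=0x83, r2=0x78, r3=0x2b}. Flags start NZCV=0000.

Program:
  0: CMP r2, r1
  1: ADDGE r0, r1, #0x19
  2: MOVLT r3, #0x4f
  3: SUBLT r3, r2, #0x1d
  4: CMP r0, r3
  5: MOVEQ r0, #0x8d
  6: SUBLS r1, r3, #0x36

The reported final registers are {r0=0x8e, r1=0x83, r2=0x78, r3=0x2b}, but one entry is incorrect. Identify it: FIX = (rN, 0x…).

FIX = (r0, 0x9c)

[0] flags=1001 → (cmp)
[1] flags=1001 GE?T → r0=0x9c
[2] flags=1001 LT?F → skip
[3] flags=1001 LT?F → skip
[4] flags=0011 → (cmp)
[5] flags=0011 EQ?F → skip
[6] flags=0011 LS?F → skip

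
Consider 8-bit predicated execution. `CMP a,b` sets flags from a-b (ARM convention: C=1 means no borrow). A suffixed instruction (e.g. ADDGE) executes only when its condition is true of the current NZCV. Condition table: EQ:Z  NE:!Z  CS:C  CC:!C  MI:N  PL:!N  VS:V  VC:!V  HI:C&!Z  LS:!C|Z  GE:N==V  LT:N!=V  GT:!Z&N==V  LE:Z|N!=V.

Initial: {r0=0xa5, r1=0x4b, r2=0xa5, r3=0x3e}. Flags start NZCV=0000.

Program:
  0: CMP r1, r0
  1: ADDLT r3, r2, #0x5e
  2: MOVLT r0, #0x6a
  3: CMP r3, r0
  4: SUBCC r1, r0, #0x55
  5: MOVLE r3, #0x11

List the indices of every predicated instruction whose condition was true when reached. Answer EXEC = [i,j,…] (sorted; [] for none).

[0] flags=1001 → (cmp)
[1] flags=1001 LT?F → skip
[2] flags=1001 LT?F → skip
[3] flags=1001 → (cmp)
[4] flags=1001 CC?T → r1=0x50
[5] flags=1001 LE?F → skip

EXEC = [4]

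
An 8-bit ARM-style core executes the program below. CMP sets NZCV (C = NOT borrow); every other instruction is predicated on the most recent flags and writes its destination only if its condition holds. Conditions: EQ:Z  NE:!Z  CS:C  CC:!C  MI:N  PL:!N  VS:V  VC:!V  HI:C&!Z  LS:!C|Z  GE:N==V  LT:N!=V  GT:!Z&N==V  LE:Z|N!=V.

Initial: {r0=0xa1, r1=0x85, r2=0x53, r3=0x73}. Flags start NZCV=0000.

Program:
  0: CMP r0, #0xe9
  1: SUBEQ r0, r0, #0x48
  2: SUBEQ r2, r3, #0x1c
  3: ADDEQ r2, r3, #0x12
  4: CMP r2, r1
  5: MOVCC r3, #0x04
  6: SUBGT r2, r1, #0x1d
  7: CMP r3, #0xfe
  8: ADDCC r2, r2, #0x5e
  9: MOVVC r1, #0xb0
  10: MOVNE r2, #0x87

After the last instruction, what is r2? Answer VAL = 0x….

VAL = 0x87

[0] flags=1000 → (cmp)
[1] flags=1000 EQ?F → skip
[2] flags=1000 EQ?F → skip
[3] flags=1000 EQ?F → skip
[4] flags=1001 → (cmp)
[5] flags=1001 CC?T → r3=0x04
[6] flags=1001 GT?T → r2=0x68
[7] flags=0000 → (cmp)
[8] flags=0000 CC?T → r2=0xc6
[9] flags=0000 VC?T → r1=0xb0
[10] flags=0000 NE?T → r2=0x87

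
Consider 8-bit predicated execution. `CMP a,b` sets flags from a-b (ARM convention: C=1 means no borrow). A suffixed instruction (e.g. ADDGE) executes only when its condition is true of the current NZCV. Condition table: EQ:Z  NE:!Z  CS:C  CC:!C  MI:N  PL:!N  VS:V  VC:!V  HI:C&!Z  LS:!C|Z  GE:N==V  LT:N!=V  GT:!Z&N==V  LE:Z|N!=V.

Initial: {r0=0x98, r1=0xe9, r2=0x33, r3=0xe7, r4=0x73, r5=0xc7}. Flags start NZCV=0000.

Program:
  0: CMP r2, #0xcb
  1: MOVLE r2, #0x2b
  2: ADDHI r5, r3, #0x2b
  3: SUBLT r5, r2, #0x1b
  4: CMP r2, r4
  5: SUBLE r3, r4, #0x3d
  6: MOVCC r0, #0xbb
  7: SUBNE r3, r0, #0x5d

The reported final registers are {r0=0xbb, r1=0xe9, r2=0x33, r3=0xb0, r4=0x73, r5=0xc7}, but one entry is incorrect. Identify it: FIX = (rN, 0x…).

FIX = (r3, 0x5e)

0: ✓ CMP  NZCV=0000
1: · MOVLE
2: · ADDHI
3: · SUBLT
4: ✓ CMP  NZCV=1000
5: ✓ SUBLE  r3←0x36
6: ✓ MOVCC  r0←0xbb
7: ✓ SUBNE  r3←0x5e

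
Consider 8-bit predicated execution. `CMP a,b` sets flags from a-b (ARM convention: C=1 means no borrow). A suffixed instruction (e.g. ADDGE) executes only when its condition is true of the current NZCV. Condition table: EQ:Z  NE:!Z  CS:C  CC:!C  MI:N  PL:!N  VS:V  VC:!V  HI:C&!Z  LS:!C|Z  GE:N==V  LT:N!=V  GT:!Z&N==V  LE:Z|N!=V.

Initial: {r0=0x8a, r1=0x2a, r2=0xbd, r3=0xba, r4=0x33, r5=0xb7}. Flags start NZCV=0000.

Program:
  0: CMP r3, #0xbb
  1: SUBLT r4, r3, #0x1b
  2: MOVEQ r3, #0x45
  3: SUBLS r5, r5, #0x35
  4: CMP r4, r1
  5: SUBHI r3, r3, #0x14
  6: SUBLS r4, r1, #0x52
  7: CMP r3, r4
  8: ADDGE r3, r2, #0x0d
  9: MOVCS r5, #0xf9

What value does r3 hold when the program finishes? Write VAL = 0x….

VAL = 0xca

0: ✓ CMP  NZCV=1000
1: ✓ SUBLT  r4←0x9f
2: · MOVEQ
3: ✓ SUBLS  r5←0x82
4: ✓ CMP  NZCV=0011
5: ✓ SUBHI  r3←0xa6
6: · SUBLS
7: ✓ CMP  NZCV=0010
8: ✓ ADDGE  r3←0xca
9: ✓ MOVCS  r5←0xf9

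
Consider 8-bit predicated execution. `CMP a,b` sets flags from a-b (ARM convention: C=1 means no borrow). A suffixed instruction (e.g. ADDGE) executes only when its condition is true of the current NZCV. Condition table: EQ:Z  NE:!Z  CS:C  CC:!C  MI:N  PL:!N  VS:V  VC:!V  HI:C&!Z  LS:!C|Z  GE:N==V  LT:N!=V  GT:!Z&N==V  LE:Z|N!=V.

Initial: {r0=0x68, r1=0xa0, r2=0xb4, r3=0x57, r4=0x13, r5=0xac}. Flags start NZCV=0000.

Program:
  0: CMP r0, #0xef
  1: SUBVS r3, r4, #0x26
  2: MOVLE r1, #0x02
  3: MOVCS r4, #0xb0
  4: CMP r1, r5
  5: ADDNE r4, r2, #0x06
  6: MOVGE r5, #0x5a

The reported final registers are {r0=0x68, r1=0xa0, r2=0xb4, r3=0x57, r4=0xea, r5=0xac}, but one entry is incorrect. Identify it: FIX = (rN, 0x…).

FIX = (r4, 0xba)

[0] flags=0000 → (cmp)
[1] flags=0000 VS?F → skip
[2] flags=0000 LE?F → skip
[3] flags=0000 CS?F → skip
[4] flags=1000 → (cmp)
[5] flags=1000 NE?T → r4=0xba
[6] flags=1000 GE?F → skip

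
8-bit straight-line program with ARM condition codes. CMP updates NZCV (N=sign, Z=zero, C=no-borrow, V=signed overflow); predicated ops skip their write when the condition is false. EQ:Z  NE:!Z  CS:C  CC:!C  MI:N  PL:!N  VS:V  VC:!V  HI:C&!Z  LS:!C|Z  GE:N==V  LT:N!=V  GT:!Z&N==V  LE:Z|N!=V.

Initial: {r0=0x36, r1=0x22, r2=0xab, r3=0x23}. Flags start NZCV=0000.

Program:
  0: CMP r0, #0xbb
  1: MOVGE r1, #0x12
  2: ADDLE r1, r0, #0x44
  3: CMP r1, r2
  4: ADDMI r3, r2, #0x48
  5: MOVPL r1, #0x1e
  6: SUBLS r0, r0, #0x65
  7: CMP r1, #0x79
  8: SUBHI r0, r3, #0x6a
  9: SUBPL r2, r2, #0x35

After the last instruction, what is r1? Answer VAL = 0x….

VAL = 0x1e

0: ✓ CMP  NZCV=0000
1: ✓ MOVGE  r1←0x12
2: · ADDLE
3: ✓ CMP  NZCV=0000
4: · ADDMI
5: ✓ MOVPL  r1←0x1e
6: ✓ SUBLS  r0←0xd1
7: ✓ CMP  NZCV=1000
8: · SUBHI
9: · SUBPL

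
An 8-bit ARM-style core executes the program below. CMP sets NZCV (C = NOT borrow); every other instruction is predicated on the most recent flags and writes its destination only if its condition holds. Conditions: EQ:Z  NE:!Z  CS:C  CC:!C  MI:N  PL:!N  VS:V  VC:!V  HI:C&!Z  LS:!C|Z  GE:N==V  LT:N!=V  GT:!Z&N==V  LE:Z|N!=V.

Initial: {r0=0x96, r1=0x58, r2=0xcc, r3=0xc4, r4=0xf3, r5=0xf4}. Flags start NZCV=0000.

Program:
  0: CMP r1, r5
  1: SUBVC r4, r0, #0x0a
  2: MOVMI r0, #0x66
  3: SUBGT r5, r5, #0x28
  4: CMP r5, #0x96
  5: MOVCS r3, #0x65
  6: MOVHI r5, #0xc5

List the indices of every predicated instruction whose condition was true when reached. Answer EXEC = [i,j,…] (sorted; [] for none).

EXEC = [1,3,5,6]

0: ✓ CMP  NZCV=0000
1: ✓ SUBVC  r4←0x8c
2: · MOVMI
3: ✓ SUBGT  r5←0xcc
4: ✓ CMP  NZCV=0010
5: ✓ MOVCS  r3←0x65
6: ✓ MOVHI  r5←0xc5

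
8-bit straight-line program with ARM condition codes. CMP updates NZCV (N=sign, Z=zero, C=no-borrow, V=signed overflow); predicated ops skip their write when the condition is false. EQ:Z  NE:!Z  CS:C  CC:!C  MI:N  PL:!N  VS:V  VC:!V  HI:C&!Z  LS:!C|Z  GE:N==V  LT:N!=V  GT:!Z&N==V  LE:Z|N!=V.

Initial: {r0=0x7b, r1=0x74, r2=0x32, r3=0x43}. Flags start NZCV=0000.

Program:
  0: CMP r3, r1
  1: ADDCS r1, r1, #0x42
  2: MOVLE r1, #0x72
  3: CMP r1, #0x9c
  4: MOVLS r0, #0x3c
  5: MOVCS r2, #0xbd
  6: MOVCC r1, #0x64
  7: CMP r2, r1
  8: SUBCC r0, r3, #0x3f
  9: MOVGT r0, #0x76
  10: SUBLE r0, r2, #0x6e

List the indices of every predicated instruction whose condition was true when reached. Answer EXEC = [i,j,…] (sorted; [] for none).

EXEC = [2,4,6,8,10]

0: ✓ CMP  NZCV=1000
1: · ADDCS
2: ✓ MOVLE  r1←0x72
3: ✓ CMP  NZCV=1001
4: ✓ MOVLS  r0←0x3c
5: · MOVCS
6: ✓ MOVCC  r1←0x64
7: ✓ CMP  NZCV=1000
8: ✓ SUBCC  r0←0x04
9: · MOVGT
10: ✓ SUBLE  r0←0xc4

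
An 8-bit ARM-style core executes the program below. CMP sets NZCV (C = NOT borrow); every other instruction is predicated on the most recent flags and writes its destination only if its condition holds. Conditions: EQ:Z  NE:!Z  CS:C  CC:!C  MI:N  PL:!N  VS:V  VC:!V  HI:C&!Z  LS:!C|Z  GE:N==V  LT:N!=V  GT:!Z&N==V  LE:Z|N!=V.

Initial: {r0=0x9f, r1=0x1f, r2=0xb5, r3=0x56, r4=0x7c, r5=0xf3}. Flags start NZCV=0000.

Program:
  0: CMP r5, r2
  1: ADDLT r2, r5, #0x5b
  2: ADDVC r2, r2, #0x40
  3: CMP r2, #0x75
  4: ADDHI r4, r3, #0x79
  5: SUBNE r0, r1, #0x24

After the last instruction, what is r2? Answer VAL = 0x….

VAL = 0xf5

0: ✓ CMP  NZCV=0010
1: · ADDLT
2: ✓ ADDVC  r2←0xf5
3: ✓ CMP  NZCV=1010
4: ✓ ADDHI  r4←0xcf
5: ✓ SUBNE  r0←0xfb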